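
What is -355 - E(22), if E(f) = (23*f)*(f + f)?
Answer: -22619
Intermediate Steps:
E(f) = 46*f**2 (E(f) = (23*f)*(2*f) = 46*f**2)
-355 - E(22) = -355 - 46*22**2 = -355 - 46*484 = -355 - 1*22264 = -355 - 22264 = -22619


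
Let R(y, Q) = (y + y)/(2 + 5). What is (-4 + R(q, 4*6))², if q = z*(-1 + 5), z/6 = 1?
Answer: 400/49 ≈ 8.1633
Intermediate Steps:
z = 6 (z = 6*1 = 6)
q = 24 (q = 6*(-1 + 5) = 6*4 = 24)
R(y, Q) = 2*y/7 (R(y, Q) = (2*y)/7 = (2*y)*(⅐) = 2*y/7)
(-4 + R(q, 4*6))² = (-4 + (2/7)*24)² = (-4 + 48/7)² = (20/7)² = 400/49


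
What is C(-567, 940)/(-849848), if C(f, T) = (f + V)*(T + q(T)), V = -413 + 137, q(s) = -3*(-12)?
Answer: 102846/106231 ≈ 0.96814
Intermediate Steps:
q(s) = 36
V = -276
C(f, T) = (-276 + f)*(36 + T) (C(f, T) = (f - 276)*(T + 36) = (-276 + f)*(36 + T))
C(-567, 940)/(-849848) = (-9936 - 276*940 + 36*(-567) + 940*(-567))/(-849848) = (-9936 - 259440 - 20412 - 532980)*(-1/849848) = -822768*(-1/849848) = 102846/106231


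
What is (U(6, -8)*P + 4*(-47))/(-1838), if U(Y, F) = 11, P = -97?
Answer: 1255/1838 ≈ 0.68281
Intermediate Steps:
(U(6, -8)*P + 4*(-47))/(-1838) = (11*(-97) + 4*(-47))/(-1838) = (-1067 - 188)*(-1/1838) = -1255*(-1/1838) = 1255/1838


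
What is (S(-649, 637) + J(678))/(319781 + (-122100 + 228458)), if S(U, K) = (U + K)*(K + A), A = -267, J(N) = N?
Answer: -3762/426139 ≈ -0.0088281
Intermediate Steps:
S(U, K) = (-267 + K)*(K + U) (S(U, K) = (U + K)*(K - 267) = (K + U)*(-267 + K) = (-267 + K)*(K + U))
(S(-649, 637) + J(678))/(319781 + (-122100 + 228458)) = ((637**2 - 267*637 - 267*(-649) + 637*(-649)) + 678)/(319781 + (-122100 + 228458)) = ((405769 - 170079 + 173283 - 413413) + 678)/(319781 + 106358) = (-4440 + 678)/426139 = -3762*1/426139 = -3762/426139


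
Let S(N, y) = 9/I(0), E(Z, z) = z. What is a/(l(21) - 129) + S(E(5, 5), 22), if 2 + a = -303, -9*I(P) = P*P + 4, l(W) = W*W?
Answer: -6623/312 ≈ -21.228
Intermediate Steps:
l(W) = W²
I(P) = -4/9 - P²/9 (I(P) = -(P*P + 4)/9 = -(P² + 4)/9 = -(4 + P²)/9 = -4/9 - P²/9)
a = -305 (a = -2 - 303 = -305)
S(N, y) = -81/4 (S(N, y) = 9/(-4/9 - ⅑*0²) = 9/(-4/9 - ⅑*0) = 9/(-4/9 + 0) = 9/(-4/9) = 9*(-9/4) = -81/4)
a/(l(21) - 129) + S(E(5, 5), 22) = -305/(21² - 129) - 81/4 = -305/(441 - 129) - 81/4 = -305/312 - 81/4 = -6623/312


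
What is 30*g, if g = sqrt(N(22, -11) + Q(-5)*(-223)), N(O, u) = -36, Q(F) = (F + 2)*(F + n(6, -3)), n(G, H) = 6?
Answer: 30*sqrt(633) ≈ 754.79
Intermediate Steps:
Q(F) = (2 + F)*(6 + F) (Q(F) = (F + 2)*(F + 6) = (2 + F)*(6 + F))
g = sqrt(633) (g = sqrt(-36 + (12 + (-5)**2 + 8*(-5))*(-223)) = sqrt(-36 + (12 + 25 - 40)*(-223)) = sqrt(-36 - 3*(-223)) = sqrt(-36 + 669) = sqrt(633) ≈ 25.159)
30*g = 30*sqrt(633)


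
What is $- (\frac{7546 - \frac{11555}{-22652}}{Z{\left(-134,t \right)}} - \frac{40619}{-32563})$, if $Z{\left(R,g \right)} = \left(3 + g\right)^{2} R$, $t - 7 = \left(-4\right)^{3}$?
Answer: $- \frac{353957740180511}{288219446744544} \approx -1.2281$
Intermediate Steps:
$t = -57$ ($t = 7 + \left(-4\right)^{3} = 7 - 64 = -57$)
$Z{\left(R,g \right)} = R \left(3 + g\right)^{2}$
$- (\frac{7546 - \frac{11555}{-22652}}{Z{\left(-134,t \right)}} - \frac{40619}{-32563}) = - (\frac{7546 - \frac{11555}{-22652}}{\left(-134\right) \left(3 - 57\right)^{2}} - \frac{40619}{-32563}) = - (\frac{7546 - 11555 \left(- \frac{1}{22652}\right)}{\left(-134\right) \left(-54\right)^{2}} - - \frac{40619}{32563}) = - (\frac{7546 - - \frac{11555}{22652}}{\left(-134\right) 2916} + \frac{40619}{32563}) = - (\frac{7546 + \frac{11555}{22652}}{-390744} + \frac{40619}{32563}) = - (\frac{170943547}{22652} \left(- \frac{1}{390744}\right) + \frac{40619}{32563}) = - (- \frac{170943547}{8851133088} + \frac{40619}{32563}) = \left(-1\right) \frac{353957740180511}{288219446744544} = - \frac{353957740180511}{288219446744544}$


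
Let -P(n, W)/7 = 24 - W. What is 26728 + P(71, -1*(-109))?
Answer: 27323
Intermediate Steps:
P(n, W) = -168 + 7*W (P(n, W) = -7*(24 - W) = -168 + 7*W)
26728 + P(71, -1*(-109)) = 26728 + (-168 + 7*(-1*(-109))) = 26728 + (-168 + 7*109) = 26728 + (-168 + 763) = 26728 + 595 = 27323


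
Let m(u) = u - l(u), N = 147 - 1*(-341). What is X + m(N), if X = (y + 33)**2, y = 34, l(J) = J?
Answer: 4489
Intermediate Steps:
N = 488 (N = 147 + 341 = 488)
m(u) = 0 (m(u) = u - u = 0)
X = 4489 (X = (34 + 33)**2 = 67**2 = 4489)
X + m(N) = 4489 + 0 = 4489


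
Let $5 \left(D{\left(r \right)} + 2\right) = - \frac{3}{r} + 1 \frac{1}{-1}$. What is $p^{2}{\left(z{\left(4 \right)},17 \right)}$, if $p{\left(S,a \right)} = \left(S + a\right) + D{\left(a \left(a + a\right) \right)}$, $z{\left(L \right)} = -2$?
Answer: $\frac{1368186121}{8352100} \approx 163.81$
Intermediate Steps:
$D{\left(r \right)} = - \frac{11}{5} - \frac{3}{5 r}$ ($D{\left(r \right)} = -2 + \frac{- \frac{3}{r} + 1 \frac{1}{-1}}{5} = -2 + \frac{- \frac{3}{r} + 1 \left(-1\right)}{5} = -2 + \frac{- \frac{3}{r} - 1}{5} = -2 + \frac{-1 - \frac{3}{r}}{5} = -2 - \left(\frac{1}{5} + \frac{3}{5 r}\right) = - \frac{11}{5} - \frac{3}{5 r}$)
$p{\left(S,a \right)} = S + a + \frac{-3 - 22 a^{2}}{10 a^{2}}$ ($p{\left(S,a \right)} = \left(S + a\right) + \frac{-3 - 11 a \left(a + a\right)}{5 a \left(a + a\right)} = \left(S + a\right) + \frac{-3 - 11 a 2 a}{5 a 2 a} = \left(S + a\right) + \frac{-3 - 11 \cdot 2 a^{2}}{5 \cdot 2 a^{2}} = \left(S + a\right) + \frac{\frac{1}{2 a^{2}} \left(-3 - 22 a^{2}\right)}{5} = \left(S + a\right) + \frac{-3 - 22 a^{2}}{10 a^{2}} = S + a + \frac{-3 - 22 a^{2}}{10 a^{2}}$)
$p^{2}{\left(z{\left(4 \right)},17 \right)} = \left(- \frac{11}{5} - 2 + 17 - \frac{3}{10 \cdot 289}\right)^{2} = \left(- \frac{11}{5} - 2 + 17 - \frac{3}{2890}\right)^{2} = \left(\frac{36989}{2890}\right)^{2} = \frac{1368186121}{8352100}$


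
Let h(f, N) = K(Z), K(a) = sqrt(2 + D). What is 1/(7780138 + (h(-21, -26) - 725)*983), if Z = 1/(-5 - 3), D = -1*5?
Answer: 2355821/16649678718412 - 983*I*sqrt(3)/49949036155236 ≈ 1.4149e-7 - 3.4087e-11*I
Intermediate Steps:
D = -5
Z = -1/8 (Z = 1/(-8) = -1/8 ≈ -0.12500)
K(a) = I*sqrt(3) (K(a) = sqrt(2 - 5) = sqrt(-3) = I*sqrt(3))
h(f, N) = I*sqrt(3)
1/(7780138 + (h(-21, -26) - 725)*983) = 1/(7780138 + (I*sqrt(3) - 725)*983) = 1/(7780138 + (-725 + I*sqrt(3))*983) = 1/(7780138 + (-712675 + 983*I*sqrt(3))) = 1/(7067463 + 983*I*sqrt(3))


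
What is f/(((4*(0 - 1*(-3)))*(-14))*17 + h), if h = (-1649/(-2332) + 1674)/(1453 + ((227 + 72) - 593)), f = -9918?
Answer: 26806251384/7715257111 ≈ 3.4744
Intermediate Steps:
h = 3905417/2702788 (h = (-1649*(-1/2332) + 1674)/(1453 + (299 - 593)) = (1649/2332 + 1674)/(1453 - 294) = (3905417/2332)/1159 = (3905417/2332)*(1/1159) = 3905417/2702788 ≈ 1.4450)
f/(((4*(0 - 1*(-3)))*(-14))*17 + h) = -9918/(((4*(0 - 1*(-3)))*(-14))*17 + 3905417/2702788) = -9918/(((4*(0 + 3))*(-14))*17 + 3905417/2702788) = -9918/(((4*3)*(-14))*17 + 3905417/2702788) = -9918/((12*(-14))*17 + 3905417/2702788) = -9918/(-168*17 + 3905417/2702788) = -9918/(-2856 + 3905417/2702788) = -9918/(-7715257111/2702788) = -9918*(-2702788/7715257111) = 26806251384/7715257111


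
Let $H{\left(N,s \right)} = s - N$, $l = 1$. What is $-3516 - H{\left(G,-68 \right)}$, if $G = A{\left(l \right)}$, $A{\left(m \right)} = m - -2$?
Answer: $-3445$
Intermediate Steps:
$A{\left(m \right)} = 2 + m$ ($A{\left(m \right)} = m + 2 = 2 + m$)
$G = 3$ ($G = 2 + 1 = 3$)
$-3516 - H{\left(G,-68 \right)} = -3516 - \left(-68 - 3\right) = -3516 - -71 = -3516 + 71 = -3445$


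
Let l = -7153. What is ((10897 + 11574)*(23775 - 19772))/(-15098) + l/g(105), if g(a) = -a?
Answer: -9336902371/1585290 ≈ -5889.7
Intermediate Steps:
((10897 + 11574)*(23775 - 19772))/(-15098) + l/g(105) = ((10897 + 11574)*(23775 - 19772))/(-15098) - 7153/((-1*105)) = (22471*4003)*(-1/15098) - 7153/(-105) = 89951413*(-1/15098) - 7153*(-1/105) = -89951413/15098 + 7153/105 = -9336902371/1585290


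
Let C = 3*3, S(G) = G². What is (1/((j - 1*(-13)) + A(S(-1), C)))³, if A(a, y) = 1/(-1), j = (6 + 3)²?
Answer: 1/804357 ≈ 1.2432e-6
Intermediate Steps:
j = 81 (j = 9² = 81)
C = 9
A(a, y) = -1
(1/((j - 1*(-13)) + A(S(-1), C)))³ = (1/((81 - 1*(-13)) - 1))³ = (1/((81 + 13) - 1))³ = (1/(94 - 1))³ = (1/93)³ = 1/804357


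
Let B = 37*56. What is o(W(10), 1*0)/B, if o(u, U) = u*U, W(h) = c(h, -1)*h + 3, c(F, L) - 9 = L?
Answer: 0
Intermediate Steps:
c(F, L) = 9 + L
W(h) = 3 + 8*h (W(h) = (9 - 1)*h + 3 = 8*h + 3 = 3 + 8*h)
B = 2072
o(u, U) = U*u
o(W(10), 1*0)/B = ((1*0)*(3 + 8*10))/2072 = (0*(3 + 80))*(1/2072) = (0*83)*(1/2072) = 0*(1/2072) = 0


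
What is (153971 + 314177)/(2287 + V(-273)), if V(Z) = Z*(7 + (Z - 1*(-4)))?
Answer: 468148/73813 ≈ 6.3424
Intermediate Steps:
V(Z) = Z*(11 + Z) (V(Z) = Z*(7 + (Z + 4)) = Z*(7 + (4 + Z)) = Z*(11 + Z))
(153971 + 314177)/(2287 + V(-273)) = (153971 + 314177)/(2287 - 273*(11 - 273)) = 468148/(2287 - 273*(-262)) = 468148/(2287 + 71526) = 468148/73813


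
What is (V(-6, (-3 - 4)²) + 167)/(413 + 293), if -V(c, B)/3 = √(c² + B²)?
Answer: 167/706 - 3*√2437/706 ≈ 0.026773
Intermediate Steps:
V(c, B) = -3*√(B² + c²) (V(c, B) = -3*√(c² + B²) = -3*√(B² + c²))
(V(-6, (-3 - 4)²) + 167)/(413 + 293) = (-3*√(((-3 - 4)²)² + (-6)²) + 167)/(413 + 293) = (-3*√(((-7)²)² + 36) + 167)/706 = (-3*√(49² + 36) + 167)*(1/706) = (-3*√(2401 + 36) + 167)*(1/706) = (-3*√2437 + 167)*(1/706) = (167 - 3*√2437)*(1/706) = 167/706 - 3*√2437/706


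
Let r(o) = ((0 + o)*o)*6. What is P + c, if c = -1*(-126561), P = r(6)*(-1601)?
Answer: -219255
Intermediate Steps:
r(o) = 6*o**2 (r(o) = (o*o)*6 = o**2*6 = 6*o**2)
P = -345816 (P = (6*6**2)*(-1601) = (6*36)*(-1601) = 216*(-1601) = -345816)
c = 126561
P + c = -345816 + 126561 = -219255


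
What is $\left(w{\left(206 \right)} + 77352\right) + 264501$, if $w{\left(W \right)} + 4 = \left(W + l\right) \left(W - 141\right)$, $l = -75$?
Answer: $350364$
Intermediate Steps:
$w{\left(W \right)} = -4 + \left(-141 + W\right) \left(-75 + W\right)$ ($w{\left(W \right)} = -4 + \left(W - 75\right) \left(W - 141\right) = -4 + \left(-75 + W\right) \left(-141 + W\right) = -4 + \left(-141 + W\right) \left(-75 + W\right)$)
$\left(w{\left(206 \right)} + 77352\right) + 264501 = \left(\left(10571 + 206^{2} - 44496\right) + 77352\right) + 264501 = \left(\left(10571 + 42436 - 44496\right) + 77352\right) + 264501 = \left(8511 + 77352\right) + 264501 = 85863 + 264501 = 350364$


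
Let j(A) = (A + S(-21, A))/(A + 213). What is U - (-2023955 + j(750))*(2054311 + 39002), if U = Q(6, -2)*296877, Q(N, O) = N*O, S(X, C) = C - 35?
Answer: 1360001425640996/321 ≈ 4.2368e+12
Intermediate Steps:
S(X, C) = -35 + C
j(A) = (-35 + 2*A)/(213 + A) (j(A) = (A + (-35 + A))/(A + 213) = (-35 + 2*A)/(213 + A))
U = -3562524 (U = (6*(-2))*296877 = -12*296877 = -3562524)
U - (-2023955 + j(750))*(2054311 + 39002) = -3562524 - (-2023955 + (-35 + 2*750)/(213 + 750))*(2054311 + 39002) = -3562524 - (-2023955 + (-35 + 1500)/963)*2093313 = -3562524 - (-2023955 + (1/963)*1465)*2093313 = -3562524 - (-2023955 + 1465/963)*2093313 = -3562524 - (-1949067200)*2093313/963 = -3562524 - 1*(-1360002569211200/321) = -3562524 + 1360002569211200/321 = 1360001425640996/321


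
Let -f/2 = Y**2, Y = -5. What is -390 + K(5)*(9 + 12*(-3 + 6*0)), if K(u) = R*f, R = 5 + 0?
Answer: 6360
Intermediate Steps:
R = 5
f = -50 (f = -2*(-5)**2 = -2*25 = -50)
K(u) = -250 (K(u) = 5*(-50) = -250)
-390 + K(5)*(9 + 12*(-3 + 6*0)) = -390 - 250*(9 + 12*(-3 + 6*0)) = -390 - 250*(9 + 12*(-3 + 0)) = -390 - 250*(9 + 12*(-3)) = -390 - 250*(9 - 36) = -390 - 250*(-27) = -390 + 6750 = 6360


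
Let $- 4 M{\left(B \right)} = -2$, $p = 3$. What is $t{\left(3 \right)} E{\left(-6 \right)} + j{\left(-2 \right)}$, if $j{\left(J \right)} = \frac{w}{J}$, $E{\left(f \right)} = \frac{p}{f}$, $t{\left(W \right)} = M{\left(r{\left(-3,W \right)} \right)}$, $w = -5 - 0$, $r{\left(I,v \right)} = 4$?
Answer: $\frac{9}{4} \approx 2.25$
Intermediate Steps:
$M{\left(B \right)} = \frac{1}{2}$ ($M{\left(B \right)} = \left(- \frac{1}{4}\right) \left(-2\right) = \frac{1}{2}$)
$w = -5$ ($w = -5 + 0 = -5$)
$t{\left(W \right)} = \frac{1}{2}$
$E{\left(f \right)} = \frac{3}{f}$
$j{\left(J \right)} = - \frac{5}{J}$
$t{\left(3 \right)} E{\left(-6 \right)} + j{\left(-2 \right)} = \frac{3 \frac{1}{-6}}{2} - \frac{5}{-2} = \frac{3 \left(- \frac{1}{6}\right)}{2} - - \frac{5}{2} = \frac{1}{2} \left(- \frac{1}{2}\right) + \frac{5}{2} = - \frac{1}{4} + \frac{5}{2} = \frac{9}{4}$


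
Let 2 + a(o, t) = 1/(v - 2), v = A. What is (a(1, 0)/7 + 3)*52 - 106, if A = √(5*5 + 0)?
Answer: 790/21 ≈ 37.619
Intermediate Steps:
A = 5 (A = √(25 + 0) = √25 = 5)
v = 5
a(o, t) = -5/3 (a(o, t) = -2 + 1/(5 - 2) = -2 + 1/3 = -2 + ⅓ = -5/3)
(a(1, 0)/7 + 3)*52 - 106 = (-5/3/7 + 3)*52 - 106 = ((⅐)*(-5/3) + 3)*52 - 106 = (-5/21 + 3)*52 - 106 = (58/21)*52 - 106 = 3016/21 - 106 = 790/21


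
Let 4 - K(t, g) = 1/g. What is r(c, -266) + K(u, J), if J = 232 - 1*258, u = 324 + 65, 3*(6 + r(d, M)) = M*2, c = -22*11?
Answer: -13985/78 ≈ -179.29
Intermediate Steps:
c = -242
r(d, M) = -6 + 2*M/3 (r(d, M) = -6 + (M*2)/3 = -6 + (2*M)/3 = -6 + 2*M/3)
u = 389
J = -26 (J = 232 - 258 = -26)
K(t, g) = 4 - 1/g
r(c, -266) + K(u, J) = (-6 + (⅔)*(-266)) + (4 - 1/(-26)) = (-6 - 532/3) + (4 - 1*(-1/26)) = -550/3 + (4 + 1/26) = -550/3 + 105/26 = -13985/78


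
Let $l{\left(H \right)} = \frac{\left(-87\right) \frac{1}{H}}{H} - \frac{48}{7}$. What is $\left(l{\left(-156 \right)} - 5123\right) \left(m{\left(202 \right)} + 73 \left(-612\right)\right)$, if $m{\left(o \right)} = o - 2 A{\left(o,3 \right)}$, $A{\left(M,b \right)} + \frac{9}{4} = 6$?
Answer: $\frac{3702055585799}{16224} \approx 2.2818 \cdot 10^{8}$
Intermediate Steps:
$A{\left(M,b \right)} = \frac{15}{4}$ ($A{\left(M,b \right)} = - \frac{9}{4} + 6 = \frac{15}{4}$)
$m{\left(o \right)} = - \frac{15}{2} + o$ ($m{\left(o \right)} = o - \frac{15}{2} = - \frac{15}{2} + o$)
$l{\left(H \right)} = - \frac{48}{7} - \frac{87}{H^{2}}$ ($l{\left(H \right)} = - \frac{87}{H^{2}} - \frac{48}{7} = - \frac{48}{7} - \frac{87}{H^{2}}$)
$\left(l{\left(-156 \right)} - 5123\right) \left(m{\left(202 \right)} + 73 \left(-612\right)\right) = \left(\left(- \frac{48}{7} - \frac{87}{24336}\right) - 5123\right) \left(\left(- \frac{15}{2} + 202\right) + 73 \left(-612\right)\right) = \left(\left(- \frac{48}{7} - \frac{29}{8112}\right) - 5123\right) \left(\frac{389}{2} - 44676\right) = \left(\left(- \frac{48}{7} - \frac{29}{8112}\right) - 5123\right) \left(- \frac{88963}{2}\right) = \left(- \frac{389579}{56784} - 5123\right) \left(- \frac{88963}{2}\right) = \left(- \frac{291294011}{56784}\right) \left(- \frac{88963}{2}\right) = \frac{3702055585799}{16224}$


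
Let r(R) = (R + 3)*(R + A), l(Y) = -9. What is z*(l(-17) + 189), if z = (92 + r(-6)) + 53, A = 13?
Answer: 22320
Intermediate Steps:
r(R) = (3 + R)*(13 + R) (r(R) = (R + 3)*(R + 13) = (3 + R)*(13 + R))
z = 124 (z = (92 + (39 + (-6)**2 + 16*(-6))) + 53 = (92 + (39 + 36 - 96)) + 53 = (92 - 21) + 53 = 71 + 53 = 124)
z*(l(-17) + 189) = 124*(-9 + 189) = 124*180 = 22320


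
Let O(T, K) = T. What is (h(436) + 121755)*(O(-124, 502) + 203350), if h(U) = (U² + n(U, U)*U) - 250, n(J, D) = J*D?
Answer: 16907073492282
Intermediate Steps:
n(J, D) = D*J
h(U) = -250 + U² + U³ (h(U) = (U² + (U*U)*U) - 250 = (U² + U²*U) - 250 = (U² + U³) - 250 = -250 + U² + U³)
(h(436) + 121755)*(O(-124, 502) + 203350) = ((-250 + 436² + 436³) + 121755)*(-124 + 203350) = ((-250 + 190096 + 82881856) + 121755)*203226 = (83071702 + 121755)*203226 = 83193457*203226 = 16907073492282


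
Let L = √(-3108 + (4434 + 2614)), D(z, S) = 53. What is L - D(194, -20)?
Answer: -53 + 2*√985 ≈ 9.7694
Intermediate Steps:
L = 2*√985 (L = √(-3108 + 7048) = √3940 = 2*√985 ≈ 62.769)
L - D(194, -20) = 2*√985 - 1*53 = 2*√985 - 53 = -53 + 2*√985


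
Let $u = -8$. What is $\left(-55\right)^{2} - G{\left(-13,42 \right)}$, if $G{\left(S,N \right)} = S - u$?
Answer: $3030$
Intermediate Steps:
$G{\left(S,N \right)} = 8 + S$ ($G{\left(S,N \right)} = S - -8 = S + 8 = 8 + S$)
$\left(-55\right)^{2} - G{\left(-13,42 \right)} = \left(-55\right)^{2} - \left(8 - 13\right) = 3025 - -5 = 3025 + 5 = 3030$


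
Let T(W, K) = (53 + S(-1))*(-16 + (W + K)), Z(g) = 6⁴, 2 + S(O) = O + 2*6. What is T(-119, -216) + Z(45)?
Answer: -20466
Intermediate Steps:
S(O) = 10 + O (S(O) = -2 + (O + 2*6) = -2 + (O + 12) = -2 + (12 + O) = 10 + O)
Z(g) = 1296
T(W, K) = -992 + 62*K + 62*W (T(W, K) = (53 + (10 - 1))*(-16 + (W + K)) = (53 + 9)*(-16 + (K + W)) = 62*(-16 + K + W) = -992 + 62*K + 62*W)
T(-119, -216) + Z(45) = (-992 + 62*(-216) + 62*(-119)) + 1296 = (-992 - 13392 - 7378) + 1296 = -21762 + 1296 = -20466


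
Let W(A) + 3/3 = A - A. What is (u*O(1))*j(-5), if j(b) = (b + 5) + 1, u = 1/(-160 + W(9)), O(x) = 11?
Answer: -11/161 ≈ -0.068323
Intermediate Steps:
W(A) = -1 (W(A) = -1 + (A - A) = -1 + 0 = -1)
u = -1/161 (u = 1/(-160 - 1) = 1/(-161) = -1/161 ≈ -0.0062112)
j(b) = 6 + b (j(b) = (5 + b) + 1 = 6 + b)
(u*O(1))*j(-5) = (-1/161*11)*(6 - 5) = -11/161*1 = -11/161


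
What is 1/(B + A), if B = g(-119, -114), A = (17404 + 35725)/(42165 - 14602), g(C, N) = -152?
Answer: -27563/4136447 ≈ -0.0066634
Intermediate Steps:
A = 53129/27563 ≈ 1.9275
B = -152
1/(B + A) = 1/(-152 + 53129/27563) = 1/(-4136447/27563) = -27563/4136447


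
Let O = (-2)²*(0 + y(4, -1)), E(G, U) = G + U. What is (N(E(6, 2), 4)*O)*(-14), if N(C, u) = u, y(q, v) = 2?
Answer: -448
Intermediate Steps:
O = 8 (O = (-2)²*(0 + 2) = 4*2 = 8)
(N(E(6, 2), 4)*O)*(-14) = (4*8)*(-14) = 32*(-14) = -448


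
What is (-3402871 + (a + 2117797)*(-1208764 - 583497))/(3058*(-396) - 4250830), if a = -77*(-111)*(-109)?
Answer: 2125936802285/5461798 ≈ 3.8924e+5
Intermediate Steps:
a = -931623 (a = 8547*(-109) = -931623)
(-3402871 + (a + 2117797)*(-1208764 - 583497))/(3058*(-396) - 4250830) = (-3402871 + (-931623 + 2117797)*(-1208764 - 583497))/(3058*(-396) - 4250830) = (-3402871 + 1186174*(-1792261))/(-1210968 - 4250830) = (-3402871 - 2125933399414)/(-5461798) = -2125936802285*(-1/5461798) = 2125936802285/5461798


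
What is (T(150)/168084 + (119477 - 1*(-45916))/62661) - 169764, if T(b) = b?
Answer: -99332195791343/585128418 ≈ -1.6976e+5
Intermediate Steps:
(T(150)/168084 + (119477 - 1*(-45916))/62661) - 169764 = (150/168084 + (119477 - 1*(-45916))/62661) - 169764 = (150*(1/168084) + (119477 + 45916)*(1/62661)) - 169764 = (25/28014 + 165393*(1/62661)) - 169764 = (25/28014 + 55131/20887) - 169764 = 1544962009/585128418 - 169764 = -99332195791343/585128418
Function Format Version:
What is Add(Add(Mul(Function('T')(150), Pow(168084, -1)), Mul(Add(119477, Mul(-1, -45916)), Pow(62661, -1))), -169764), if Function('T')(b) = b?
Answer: Rational(-99332195791343, 585128418) ≈ -1.6976e+5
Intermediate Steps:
Add(Add(Mul(Function('T')(150), Pow(168084, -1)), Mul(Add(119477, Mul(-1, -45916)), Pow(62661, -1))), -169764) = Add(Add(Mul(150, Pow(168084, -1)), Mul(Add(119477, Mul(-1, -45916)), Pow(62661, -1))), -169764) = Add(Add(Mul(150, Rational(1, 168084)), Mul(Add(119477, 45916), Rational(1, 62661))), -169764) = Add(Add(Rational(25, 28014), Mul(165393, Rational(1, 62661))), -169764) = Add(Add(Rational(25, 28014), Rational(55131, 20887)), -169764) = Add(Rational(1544962009, 585128418), -169764) = Rational(-99332195791343, 585128418)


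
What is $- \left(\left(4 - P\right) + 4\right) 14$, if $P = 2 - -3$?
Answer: $-42$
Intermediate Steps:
$P = 5$ ($P = 2 + 3 = 5$)
$- \left(\left(4 - P\right) + 4\right) 14 = - \left(\left(4 - 5\right) + 4\right) 14 = - \left(-1 + 4\right) 14 = - 3 \cdot 14 = \left(-1\right) 42 = -42$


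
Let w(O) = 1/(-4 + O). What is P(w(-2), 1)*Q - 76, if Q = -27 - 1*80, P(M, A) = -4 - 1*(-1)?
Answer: 245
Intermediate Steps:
P(M, A) = -3 (P(M, A) = -4 + 1 = -3)
Q = -107 (Q = -27 - 80 = -107)
P(w(-2), 1)*Q - 76 = -3*(-107) - 76 = 321 - 76 = 245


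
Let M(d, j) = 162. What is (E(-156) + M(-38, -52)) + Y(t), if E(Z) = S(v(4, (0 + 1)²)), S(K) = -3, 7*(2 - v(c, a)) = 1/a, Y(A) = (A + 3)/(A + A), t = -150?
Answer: 15949/100 ≈ 159.49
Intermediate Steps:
Y(A) = (3 + A)/(2*A) (Y(A) = (3 + A)/((2*A)) = (3 + A)*(1/(2*A)) = (3 + A)/(2*A))
v(c, a) = 2 - 1/(7*a)
E(Z) = -3
(E(-156) + M(-38, -52)) + Y(t) = (-3 + 162) + (½)*(3 - 150)/(-150) = 159 + (½)*(-1/150)*(-147) = 159 + 49/100 = 15949/100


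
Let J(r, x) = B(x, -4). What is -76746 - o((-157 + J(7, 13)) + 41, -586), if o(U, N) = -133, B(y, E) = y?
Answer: -76613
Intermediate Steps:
J(r, x) = x
-76746 - o((-157 + J(7, 13)) + 41, -586) = -76746 - 1*(-133) = -76746 + 133 = -76613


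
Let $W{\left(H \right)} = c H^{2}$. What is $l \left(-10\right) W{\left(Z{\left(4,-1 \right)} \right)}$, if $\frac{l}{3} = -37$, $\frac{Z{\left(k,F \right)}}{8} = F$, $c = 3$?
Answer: $213120$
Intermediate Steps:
$Z{\left(k,F \right)} = 8 F$
$l = -111$ ($l = 3 \left(-37\right) = -111$)
$W{\left(H \right)} = 3 H^{2}$
$l \left(-10\right) W{\left(Z{\left(4,-1 \right)} \right)} = \left(-111\right) \left(-10\right) 3 \left(8 \left(-1\right)\right)^{2} = 1110 \cdot 3 \left(-8\right)^{2} = 1110 \cdot 3 \cdot 64 = 1110 \cdot 192 = 213120$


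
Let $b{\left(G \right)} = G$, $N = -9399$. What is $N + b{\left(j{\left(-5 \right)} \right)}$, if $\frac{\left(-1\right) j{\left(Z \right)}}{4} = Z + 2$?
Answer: $-9387$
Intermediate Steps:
$j{\left(Z \right)} = -8 - 4 Z$ ($j{\left(Z \right)} = - 4 \left(Z + 2\right) = - 4 \left(2 + Z\right) = -8 - 4 Z$)
$N + b{\left(j{\left(-5 \right)} \right)} = -9399 - -12 = -9399 + \left(-8 + 20\right) = -9399 + 12 = -9387$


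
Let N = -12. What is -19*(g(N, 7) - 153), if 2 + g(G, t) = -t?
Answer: 3078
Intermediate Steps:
g(G, t) = -2 - t
-19*(g(N, 7) - 153) = -19*((-2 - 1*7) - 153) = -19*((-2 - 7) - 153) = -19*(-9 - 153) = -19*(-162) = 3078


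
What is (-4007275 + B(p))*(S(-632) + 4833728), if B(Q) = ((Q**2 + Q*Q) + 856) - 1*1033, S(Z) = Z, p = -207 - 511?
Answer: -14385246266784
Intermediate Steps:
p = -718
B(Q) = -177 + 2*Q**2 (B(Q) = ((Q**2 + Q**2) + 856) - 1033 = (2*Q**2 + 856) - 1033 = (856 + 2*Q**2) - 1033 = -177 + 2*Q**2)
(-4007275 + B(p))*(S(-632) + 4833728) = (-4007275 + (-177 + 2*(-718)**2))*(-632 + 4833728) = (-4007275 + (-177 + 2*515524))*4833096 = (-4007275 + (-177 + 1031048))*4833096 = (-4007275 + 1030871)*4833096 = -2976404*4833096 = -14385246266784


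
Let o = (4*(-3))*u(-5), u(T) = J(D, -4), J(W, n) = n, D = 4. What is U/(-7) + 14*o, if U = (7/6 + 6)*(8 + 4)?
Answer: 4618/7 ≈ 659.71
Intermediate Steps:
u(T) = -4
o = 48 (o = (4*(-3))*(-4) = -12*(-4) = 48)
U = 86 (U = (7*(⅙) + 6)*12 = (7/6 + 6)*12 = (43/6)*12 = 86)
U/(-7) + 14*o = 86/(-7) + 14*48 = 86*(-⅐) + 672 = -86/7 + 672 = 4618/7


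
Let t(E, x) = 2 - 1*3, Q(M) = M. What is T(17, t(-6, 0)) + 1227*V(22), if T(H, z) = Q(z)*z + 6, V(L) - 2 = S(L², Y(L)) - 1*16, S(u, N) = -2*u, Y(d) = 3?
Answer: -1204907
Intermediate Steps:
V(L) = -14 - 2*L² (V(L) = 2 + (-2*L² - 1*16) = 2 + (-2*L² - 16) = 2 + (-16 - 2*L²) = -14 - 2*L²)
t(E, x) = -1 (t(E, x) = 2 - 3 = -1)
T(H, z) = 6 + z² (T(H, z) = z*z + 6 = z² + 6 = 6 + z²)
T(17, t(-6, 0)) + 1227*V(22) = (6 + (-1)²) + 1227*(-14 - 2*22²) = (6 + 1) + 1227*(-14 - 2*484) = 7 + 1227*(-14 - 968) = 7 + 1227*(-982) = 7 - 1204914 = -1204907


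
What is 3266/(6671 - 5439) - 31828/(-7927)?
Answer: 32550839/4883032 ≈ 6.6661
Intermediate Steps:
3266/(6671 - 5439) - 31828/(-7927) = 3266/1232 - 31828*(-1/7927) = 3266*(1/1232) + 31828/7927 = 1633/616 + 31828/7927 = 32550839/4883032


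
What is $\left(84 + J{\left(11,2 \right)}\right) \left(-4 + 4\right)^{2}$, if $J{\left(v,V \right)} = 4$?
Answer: $0$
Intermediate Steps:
$\left(84 + J{\left(11,2 \right)}\right) \left(-4 + 4\right)^{2} = \left(84 + 4\right) \left(-4 + 4\right)^{2} = 88 \cdot 0^{2} = 88 \cdot 0 = 0$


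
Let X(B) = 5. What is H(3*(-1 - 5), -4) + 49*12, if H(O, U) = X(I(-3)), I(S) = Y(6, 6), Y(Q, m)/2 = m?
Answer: 593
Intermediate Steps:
Y(Q, m) = 2*m
I(S) = 12 (I(S) = 2*6 = 12)
H(O, U) = 5
H(3*(-1 - 5), -4) + 49*12 = 5 + 49*12 = 5 + 588 = 593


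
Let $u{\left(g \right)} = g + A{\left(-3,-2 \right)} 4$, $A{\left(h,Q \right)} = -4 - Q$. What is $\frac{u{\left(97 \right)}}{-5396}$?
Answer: $- \frac{89}{5396} \approx -0.016494$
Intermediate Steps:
$u{\left(g \right)} = -8 + g$ ($u{\left(g \right)} = g + \left(-4 - -2\right) 4 = g + \left(-4 + 2\right) 4 = g - 8 = -8 + g$)
$\frac{u{\left(97 \right)}}{-5396} = \frac{-8 + 97}{-5396} = 89 \left(- \frac{1}{5396}\right) = - \frac{89}{5396}$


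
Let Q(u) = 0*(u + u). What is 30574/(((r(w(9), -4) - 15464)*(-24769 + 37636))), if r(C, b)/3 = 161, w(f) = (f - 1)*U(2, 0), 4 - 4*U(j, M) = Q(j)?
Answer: -30574/192760527 ≈ -0.00015861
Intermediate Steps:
Q(u) = 0 (Q(u) = 0*(2*u) = 0)
U(j, M) = 1 (U(j, M) = 1 - ¼*0 = 1 + 0 = 1)
w(f) = -1 + f (w(f) = (f - 1)*1 = (-1 + f)*1 = -1 + f)
r(C, b) = 483 (r(C, b) = 3*161 = 483)
30574/(((r(w(9), -4) - 15464)*(-24769 + 37636))) = 30574/(((483 - 15464)*(-24769 + 37636))) = 30574/((-14981*12867)) = 30574/(-192760527) = 30574*(-1/192760527) = -30574/192760527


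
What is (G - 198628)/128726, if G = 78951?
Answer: -119677/128726 ≈ -0.92970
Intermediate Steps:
(G - 198628)/128726 = (78951 - 198628)/128726 = -119677*1/128726 = -119677/128726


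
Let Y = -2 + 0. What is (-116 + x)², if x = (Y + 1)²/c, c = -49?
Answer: 32319225/2401 ≈ 13461.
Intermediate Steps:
Y = -2
x = -1/49 (x = (-2 + 1)²/(-49) = (-1)²*(-1/49) = 1*(-1/49) = -1/49 ≈ -0.020408)
(-116 + x)² = (-116 - 1/49)² = (-5685/49)² = 32319225/2401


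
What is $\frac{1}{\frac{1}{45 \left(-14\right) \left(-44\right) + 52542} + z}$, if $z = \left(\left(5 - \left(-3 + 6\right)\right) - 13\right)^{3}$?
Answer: $- \frac{80262}{106828721} \approx -0.00075131$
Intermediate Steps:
$z = -1331$ ($z = \left(\left(5 - 3\right) - 13\right)^{3} = \left(2 - 13\right)^{3} = \left(-11\right)^{3} = -1331$)
$\frac{1}{\frac{1}{45 \left(-14\right) \left(-44\right) + 52542} + z} = \frac{1}{\frac{1}{45 \left(-14\right) \left(-44\right) + 52542} - 1331} = \frac{1}{\frac{1}{\left(-630\right) \left(-44\right) + 52542} - 1331} = \frac{1}{\frac{1}{27720 + 52542} - 1331} = \frac{1}{\frac{1}{80262} - 1331} = \frac{1}{- \frac{106828721}{80262}} = - \frac{80262}{106828721}$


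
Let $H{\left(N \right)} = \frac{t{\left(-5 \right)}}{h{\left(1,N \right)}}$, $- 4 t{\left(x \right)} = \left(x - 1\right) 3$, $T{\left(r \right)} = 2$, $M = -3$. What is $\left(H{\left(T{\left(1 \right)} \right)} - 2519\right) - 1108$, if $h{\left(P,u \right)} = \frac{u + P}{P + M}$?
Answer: $-3630$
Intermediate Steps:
$h{\left(P,u \right)} = \frac{P + u}{-3 + P}$ ($h{\left(P,u \right)} = \frac{u + P}{P - 3} = \frac{P + u}{-3 + P}$)
$t{\left(x \right)} = \frac{3}{4} - \frac{3 x}{4}$ ($t{\left(x \right)} = - \frac{\left(x - 1\right) 3}{4} = - \frac{\left(-1 + x\right) 3}{4} = - \frac{-3 + 3 x}{4} = \frac{3}{4} - \frac{3 x}{4}$)
$H{\left(N \right)} = \frac{9}{2 \left(- \frac{1}{2} - \frac{N}{2}\right)}$ ($H{\left(N \right)} = \frac{\frac{3}{4} - - \frac{15}{4}}{\frac{1}{-3 + 1} \left(1 + N\right)} = \frac{\frac{3}{4} + \frac{15}{4}}{\frac{1}{-2} \left(1 + N\right)} = \frac{9}{2 \left(- \frac{1 + N}{2}\right)} = \frac{9}{2 \left(- \frac{1}{2} - \frac{N}{2}\right)}$)
$\left(H{\left(T{\left(1 \right)} \right)} - 2519\right) - 1108 = \left(- \frac{9}{1 + 2} - 2519\right) - 1108 = \left(- \frac{9}{3} - 2519\right) - 1108 = \left(\left(-9\right) \frac{1}{3} - 2519\right) - 1108 = \left(-3 - 2519\right) - 1108 = -2522 - 1108 = -3630$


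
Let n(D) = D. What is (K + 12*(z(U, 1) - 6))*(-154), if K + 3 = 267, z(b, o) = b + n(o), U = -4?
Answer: -24024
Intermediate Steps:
z(b, o) = b + o
K = 264 (K = -3 + 267 = 264)
(K + 12*(z(U, 1) - 6))*(-154) = (264 + 12*((-4 + 1) - 6))*(-154) = (264 + 12*(-3 - 6))*(-154) = (264 + 12*(-9))*(-154) = (264 - 108)*(-154) = 156*(-154) = -24024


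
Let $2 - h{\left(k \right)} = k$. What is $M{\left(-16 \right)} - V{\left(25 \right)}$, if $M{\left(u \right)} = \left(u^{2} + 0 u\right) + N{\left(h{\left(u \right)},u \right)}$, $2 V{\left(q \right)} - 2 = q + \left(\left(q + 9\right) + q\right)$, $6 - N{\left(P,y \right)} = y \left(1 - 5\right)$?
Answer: $155$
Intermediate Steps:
$h{\left(k \right)} = 2 - k$
$N{\left(P,y \right)} = 6 + 4 y$ ($N{\left(P,y \right)} = 6 - y \left(1 - 5\right) = 6 - y \left(-4\right) = 6 - - 4 y = 6 + 4 y$)
$V{\left(q \right)} = \frac{11}{2} + \frac{3 q}{2}$ ($V{\left(q \right)} = 1 + \frac{q + \left(\left(q + 9\right) + q\right)}{2} = 1 + \frac{q + \left(\left(9 + q\right) + q\right)}{2} = 1 + \frac{q + \left(9 + 2 q\right)}{2} = 1 + \frac{9 + 3 q}{2} = 1 + \left(\frac{9}{2} + \frac{3 q}{2}\right) = \frac{11}{2} + \frac{3 q}{2}$)
$M{\left(u \right)} = 6 + u^{2} + 4 u$ ($M{\left(u \right)} = \left(u^{2} + 0 u\right) + \left(6 + 4 u\right) = \left(u^{2} + 0\right) + \left(6 + 4 u\right) = u^{2} + \left(6 + 4 u\right) = 6 + u^{2} + 4 u$)
$M{\left(-16 \right)} - V{\left(25 \right)} = \left(6 + \left(-16\right)^{2} + 4 \left(-16\right)\right) - \left(\frac{11}{2} + \frac{3}{2} \cdot 25\right) = \left(6 + 256 - 64\right) - \left(\frac{11}{2} + \frac{75}{2}\right) = 198 - 43 = 155$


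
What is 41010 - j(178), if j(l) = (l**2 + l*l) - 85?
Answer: -22273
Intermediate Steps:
j(l) = -85 + 2*l**2 (j(l) = (l**2 + l**2) - 85 = 2*l**2 - 85 = -85 + 2*l**2)
41010 - j(178) = 41010 - (-85 + 2*178**2) = 41010 - (-85 + 2*31684) = 41010 - (-85 + 63368) = 41010 - 1*63283 = 41010 - 63283 = -22273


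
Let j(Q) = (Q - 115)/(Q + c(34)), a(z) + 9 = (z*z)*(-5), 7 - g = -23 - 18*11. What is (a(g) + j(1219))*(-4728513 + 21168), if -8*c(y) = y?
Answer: 5945332462420275/4859 ≈ 1.2236e+12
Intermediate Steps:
g = 228 (g = 7 - (-23 - 18*11) = 7 - (-23 - 198) = 7 - 1*(-221) = 7 + 221 = 228)
c(y) = -y/8
a(z) = -9 - 5*z**2 (a(z) = -9 + (z*z)*(-5) = -9 + z**2*(-5) = -9 - 5*z**2)
j(Q) = (-115 + Q)/(-17/4 + Q) (j(Q) = (Q - 115)/(Q - 1/8*34) = (-115 + Q)/(Q - 17/4) = (-115 + Q)/(-17/4 + Q))
(a(g) + j(1219))*(-4728513 + 21168) = ((-9 - 5*228**2) + 4*(-115 + 1219)/(-17 + 4*1219))*(-4728513 + 21168) = ((-9 - 5*51984) + 4*1104/(-17 + 4876))*(-4707345) = ((-9 - 259920) + 4*1104/4859)*(-4707345) = (-259929 + 4*(1/4859)*1104)*(-4707345) = (-259929 + 4416/4859)*(-4707345) = -1262990595/4859*(-4707345) = 5945332462420275/4859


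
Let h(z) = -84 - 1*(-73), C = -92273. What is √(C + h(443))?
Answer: 2*I*√23071 ≈ 303.78*I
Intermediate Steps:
h(z) = -11 (h(z) = -84 + 73 = -11)
√(C + h(443)) = √(-92273 - 11) = √(-92284) = 2*I*√23071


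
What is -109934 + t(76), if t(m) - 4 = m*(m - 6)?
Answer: -104610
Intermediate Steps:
t(m) = 4 + m*(-6 + m) (t(m) = 4 + m*(m - 6) = 4 + m*(-6 + m))
-109934 + t(76) = -109934 + (4 + 76² - 6*76) = -109934 + (4 + 5776 - 456) = -109934 + 5324 = -104610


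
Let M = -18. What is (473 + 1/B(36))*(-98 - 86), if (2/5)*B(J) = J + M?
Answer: -3916624/45 ≈ -87036.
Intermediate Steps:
B(J) = -45 + 5*J/2 (B(J) = 5*(J - 18)/2 = 5*(-18 + J)/2 = -45 + 5*J/2)
(473 + 1/B(36))*(-98 - 86) = (473 + 1/(-45 + (5/2)*36))*(-98 - 86) = (473 + 1/(-45 + 90))*(-184) = (473 + 1/45)*(-184) = (21286/45)*(-184) = -3916624/45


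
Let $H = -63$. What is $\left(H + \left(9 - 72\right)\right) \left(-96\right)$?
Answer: $12096$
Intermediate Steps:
$\left(H + \left(9 - 72\right)\right) \left(-96\right) = \left(-63 + \left(9 - 72\right)\right) \left(-96\right) = \left(-63 - 63\right) \left(-96\right) = \left(-126\right) \left(-96\right) = 12096$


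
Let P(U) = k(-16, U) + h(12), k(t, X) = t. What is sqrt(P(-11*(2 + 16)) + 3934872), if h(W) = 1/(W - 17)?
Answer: 3*sqrt(10930155)/5 ≈ 1983.6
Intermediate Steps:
h(W) = 1/(-17 + W)
P(U) = -81/5 (P(U) = -16 + 1/(-17 + 12) = -16 + 1/(-5) = -16 - 1/5 = -81/5)
sqrt(P(-11*(2 + 16)) + 3934872) = sqrt(-81/5 + 3934872) = sqrt(19674279/5) = 3*sqrt(10930155)/5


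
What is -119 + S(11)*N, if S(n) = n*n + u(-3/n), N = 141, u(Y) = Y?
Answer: 185939/11 ≈ 16904.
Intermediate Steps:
S(n) = n² - 3/n (S(n) = n*n - 3/n = n² - 3/n)
-119 + S(11)*N = -119 + ((-3 + 11³)/11)*141 = -119 + ((-3 + 1331)/11)*141 = -119 + ((1/11)*1328)*141 = -119 + (1328/11)*141 = -119 + 187248/11 = 185939/11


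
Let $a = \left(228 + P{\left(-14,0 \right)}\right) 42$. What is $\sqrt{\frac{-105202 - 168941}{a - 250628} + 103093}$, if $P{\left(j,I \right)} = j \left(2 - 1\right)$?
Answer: $\frac{\sqrt{1504913783111830}}{120820} \approx 321.08$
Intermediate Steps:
$P{\left(j,I \right)} = j$ ($P{\left(j,I \right)} = j 1 = j$)
$a = 8988$ ($a = \left(228 - 14\right) 42 = 214 \cdot 42 = 8988$)
$\sqrt{\frac{-105202 - 168941}{a - 250628} + 103093} = \sqrt{\frac{-105202 - 168941}{8988 - 250628} + 103093} = \sqrt{- \frac{274143}{-241640} + 103093} = \sqrt{\left(-274143\right) \left(- \frac{1}{241640}\right) + 103093} = \sqrt{\frac{274143}{241640} + 103093} = \sqrt{\frac{24911666663}{241640}} = \frac{\sqrt{1504913783111830}}{120820}$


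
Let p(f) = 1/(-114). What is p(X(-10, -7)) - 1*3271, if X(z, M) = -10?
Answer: -372895/114 ≈ -3271.0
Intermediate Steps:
p(f) = -1/114
p(X(-10, -7)) - 1*3271 = -1/114 - 1*3271 = -1/114 - 3271 = -372895/114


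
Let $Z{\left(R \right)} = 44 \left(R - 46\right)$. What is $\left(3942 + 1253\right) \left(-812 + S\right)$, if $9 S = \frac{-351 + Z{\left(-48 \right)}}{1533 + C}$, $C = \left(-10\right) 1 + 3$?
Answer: $- \frac{8279713075}{1962} \approx -4.22 \cdot 10^{6}$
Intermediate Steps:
$Z{\left(R \right)} = -2024 + 44 R$ ($Z{\left(R \right)} = 44 \left(-46 + R\right) = -2024 + 44 R$)
$C = -7$ ($C = -10 + 3 = -7$)
$S = - \frac{641}{1962}$ ($S = \frac{\left(-351 + \left(-2024 + 44 \left(-48\right)\right)\right) \frac{1}{1533 - 7}}{9} = \frac{\left(-351 - 4136\right) \frac{1}{1526}}{9} = \frac{\left(-4487\right) \frac{1}{1526}}{9} = \frac{1}{9} \left(- \frac{641}{218}\right) = - \frac{641}{1962} \approx -0.32671$)
$\left(3942 + 1253\right) \left(-812 + S\right) = \left(3942 + 1253\right) \left(-812 - \frac{641}{1962}\right) = 5195 \left(- \frac{1593785}{1962}\right) = - \frac{8279713075}{1962}$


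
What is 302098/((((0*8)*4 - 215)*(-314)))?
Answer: 151049/33755 ≈ 4.4749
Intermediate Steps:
302098/((((0*8)*4 - 215)*(-314))) = 302098/(((0*4 - 215)*(-314))) = 302098/(((0 - 215)*(-314))) = 302098/((-215*(-314))) = 302098/67510 = 302098*(1/67510) = 151049/33755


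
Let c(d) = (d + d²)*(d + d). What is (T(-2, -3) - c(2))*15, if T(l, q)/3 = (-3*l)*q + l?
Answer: -1260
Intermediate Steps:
T(l, q) = 3*l - 9*l*q (T(l, q) = 3*((-3*l)*q + l) = 3*(-3*l*q + l) = 3*(l - 3*l*q) = 3*l - 9*l*q)
c(d) = 2*d*(d + d²) (c(d) = (d + d²)*(2*d) = 2*d*(d + d²))
(T(-2, -3) - c(2))*15 = (3*(-2)*(1 - 3*(-3)) - 2*2²*(1 + 2))*15 = (3*(-2)*(1 + 9) - 2*4*3)*15 = (3*(-2)*10 - 1*24)*15 = (-60 - 24)*15 = -84*15 = -1260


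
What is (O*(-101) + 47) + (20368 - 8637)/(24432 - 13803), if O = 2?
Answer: -1635764/10629 ≈ -153.90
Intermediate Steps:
(O*(-101) + 47) + (20368 - 8637)/(24432 - 13803) = (2*(-101) + 47) + (20368 - 8637)/(24432 - 13803) = (-202 + 47) + 11731/10629 = -155 + 11731*(1/10629) = -155 + 11731/10629 = -1635764/10629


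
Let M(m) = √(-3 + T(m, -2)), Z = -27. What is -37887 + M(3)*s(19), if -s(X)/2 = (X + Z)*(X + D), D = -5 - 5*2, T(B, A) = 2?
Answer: -37887 + 64*I ≈ -37887.0 + 64.0*I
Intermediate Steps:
M(m) = I (M(m) = √(-3 + 2) = √(-1) = I)
D = -15 (D = -5 - 10 = -15)
s(X) = -2*(-27 + X)*(-15 + X) (s(X) = -2*(X - 27)*(X - 15) = -2*(-27 + X)*(-15 + X))
-37887 + M(3)*s(19) = -37887 + I*(-810 - 2*19² + 84*19) = -37887 + I*(-810 - 2*361 + 1596) = -37887 + I*(-810 - 722 + 1596) = -37887 + I*64 = -37887 + 64*I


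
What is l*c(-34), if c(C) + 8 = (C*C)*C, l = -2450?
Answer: 96314400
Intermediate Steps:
c(C) = -8 + C³ (c(C) = -8 + (C*C)*C = -8 + C²*C = -8 + C³)
l*c(-34) = -2450*(-8 + (-34)³) = -2450*(-8 - 39304) = -2450*(-39312) = 96314400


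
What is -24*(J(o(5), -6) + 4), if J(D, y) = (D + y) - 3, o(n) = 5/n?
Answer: 96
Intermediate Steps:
J(D, y) = -3 + D + y
-24*(J(o(5), -6) + 4) = -24*((-3 + 5/5 - 6) + 4) = -24*((-3 + 5*(⅕) - 6) + 4) = -24*((-3 + 1 - 6) + 4) = -24*(-8 + 4) = -24*(-4) = 96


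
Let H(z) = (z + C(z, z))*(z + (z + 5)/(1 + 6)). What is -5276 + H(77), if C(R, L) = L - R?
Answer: 1555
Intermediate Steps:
H(z) = z*(5/7 + 8*z/7) (H(z) = (z + (z - z))*(z + (z + 5)/(1 + 6)) = (z + 0)*(z + (5 + z)/7) = z*(z + (5 + z)/7) = z*(z + (5/7 + z/7)) = z*(5/7 + 8*z/7))
-5276 + H(77) = -5276 + (⅐)*77*(5 + 8*77) = -5276 + (⅐)*77*(5 + 616) = -5276 + (⅐)*77*621 = -5276 + 6831 = 1555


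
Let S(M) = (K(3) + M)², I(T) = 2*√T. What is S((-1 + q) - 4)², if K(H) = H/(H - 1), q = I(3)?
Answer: 18817/16 - 679*√3 ≈ 1.6607e-6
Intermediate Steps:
q = 2*√3 ≈ 3.4641
K(H) = H/(-1 + H)
S(M) = (3/2 + M)² (S(M) = (3/(-1 + 3) + M)² = (3/2 + M)²)
S((-1 + q) - 4)² = ((3 + 2*((-1 + 2*√3) - 4))²/4)² = ((3 + 2*(-5 + 2*√3))²/4)² = ((3 + (-10 + 4*√3))²/4)² = ((-7 + 4*√3)²/4)² = (-7 + 4*√3)⁴/16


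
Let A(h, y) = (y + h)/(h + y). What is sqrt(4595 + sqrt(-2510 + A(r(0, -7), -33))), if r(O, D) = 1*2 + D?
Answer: sqrt(4595 + I*sqrt(2509)) ≈ 67.787 + 0.3695*I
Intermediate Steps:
r(O, D) = 2 + D
A(h, y) = 1 (A(h, y) = (h + y)/(h + y) = 1)
sqrt(4595 + sqrt(-2510 + A(r(0, -7), -33))) = sqrt(4595 + sqrt(-2510 + 1)) = sqrt(4595 + sqrt(-2509)) = sqrt(4595 + I*sqrt(2509))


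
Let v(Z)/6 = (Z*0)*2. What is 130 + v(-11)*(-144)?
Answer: 130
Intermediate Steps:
v(Z) = 0 (v(Z) = 6*((Z*0)*2) = 6*(0*2) = 6*0 = 0)
130 + v(-11)*(-144) = 130 + 0*(-144) = 130 + 0 = 130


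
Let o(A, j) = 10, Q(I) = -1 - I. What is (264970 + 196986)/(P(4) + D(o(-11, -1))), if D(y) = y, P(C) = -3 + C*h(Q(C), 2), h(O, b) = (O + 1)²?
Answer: 461956/71 ≈ 6506.4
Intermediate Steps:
h(O, b) = (1 + O)²
P(C) = -3 + C³ (P(C) = -3 + C*(1 + (-1 - C))² = -3 + C*(-C)² = -3 + C*C² = -3 + C³)
(264970 + 196986)/(P(4) + D(o(-11, -1))) = (264970 + 196986)/((-3 + 4³) + 10) = 461956/((-3 + 64) + 10) = 461956/(61 + 10) = 461956/71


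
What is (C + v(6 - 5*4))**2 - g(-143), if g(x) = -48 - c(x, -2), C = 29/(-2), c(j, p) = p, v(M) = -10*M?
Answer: 63185/4 ≈ 15796.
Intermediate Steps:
C = -29/2 (C = 29*(-1/2) = -29/2 ≈ -14.500)
g(x) = -46 (g(x) = -48 - 1*(-2) = -48 + 2 = -46)
(C + v(6 - 5*4))**2 - g(-143) = (-29/2 - 10*(6 - 5*4))**2 - 1*(-46) = (-29/2 - 10*(6 - 20))**2 + 46 = (-29/2 - 10*(-14))**2 + 46 = (-29/2 + 140)**2 + 46 = (251/2)**2 + 46 = 63001/4 + 46 = 63185/4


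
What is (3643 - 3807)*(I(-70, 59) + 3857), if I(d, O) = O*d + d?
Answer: 56252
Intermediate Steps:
I(d, O) = d + O*d
(3643 - 3807)*(I(-70, 59) + 3857) = (3643 - 3807)*(-70*(1 + 59) + 3857) = -164*(-70*60 + 3857) = -164*(-4200 + 3857) = -164*(-343) = 56252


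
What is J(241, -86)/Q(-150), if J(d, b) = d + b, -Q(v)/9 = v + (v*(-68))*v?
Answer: 31/2754270 ≈ 1.1255e-5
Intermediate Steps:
Q(v) = -9*v + 612*v**2 (Q(v) = -9*(v + (v*(-68))*v) = -9*(v + (-68*v)*v) = -9*(v - 68*v**2) = -9*v + 612*v**2)
J(d, b) = b + d
J(241, -86)/Q(-150) = (-86 + 241)/((9*(-150)*(-1 + 68*(-150)))) = 155/((9*(-150)*(-1 - 10200))) = 155/((9*(-150)*(-10201))) = 155/13771350 = 155*(1/13771350) = 31/2754270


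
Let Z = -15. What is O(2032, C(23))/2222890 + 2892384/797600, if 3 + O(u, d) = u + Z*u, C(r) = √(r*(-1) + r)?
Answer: 40042243451/11081106650 ≈ 3.6136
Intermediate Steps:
C(r) = 0 (C(r) = √(-r + r) = √0 = 0)
O(u, d) = -3 - 14*u (O(u, d) = -3 + (u - 15*u) = -3 - 14*u)
O(2032, C(23))/2222890 + 2892384/797600 = (-3 - 14*2032)/2222890 + 2892384/797600 = (-3 - 28448)*(1/2222890) + 2892384*(1/797600) = -28451*1/2222890 + 90387/24925 = -28451/2222890 + 90387/24925 = 40042243451/11081106650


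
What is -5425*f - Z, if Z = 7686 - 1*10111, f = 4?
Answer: -19275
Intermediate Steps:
Z = -2425 (Z = 7686 - 10111 = -2425)
-5425*f - Z = -5425*4 - 1*(-2425) = -21700 + 2425 = -19275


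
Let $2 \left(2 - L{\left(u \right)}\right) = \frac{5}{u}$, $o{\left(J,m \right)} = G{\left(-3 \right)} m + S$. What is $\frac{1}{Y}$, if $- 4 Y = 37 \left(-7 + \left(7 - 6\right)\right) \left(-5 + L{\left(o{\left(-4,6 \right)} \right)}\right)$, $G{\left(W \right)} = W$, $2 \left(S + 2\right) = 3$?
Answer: $- \frac{1}{159} \approx -0.0062893$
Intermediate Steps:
$S = - \frac{1}{2}$ ($S = -2 + \frac{1}{2} \cdot 3 = -2 + \frac{3}{2} = - \frac{1}{2} \approx -0.5$)
$o{\left(J,m \right)} = - \frac{1}{2} - 3 m$ ($o{\left(J,m \right)} = - 3 m - \frac{1}{2} = - \frac{1}{2} - 3 m$)
$L{\left(u \right)} = 2 - \frac{5}{2 u}$ ($L{\left(u \right)} = 2 - \frac{5 \frac{1}{u}}{2} = 2 - \frac{5}{2 u}$)
$Y = -159$ ($Y = - \frac{37 \left(-7 + \left(7 - 6\right)\right) \left(-5 + \left(2 - \frac{5}{2 \left(- \frac{1}{2} - 18\right)}\right)\right)}{4} = - \frac{37 \left(-7 + 1\right) \left(-5 + \left(2 - \frac{5}{2 \left(- \frac{1}{2} - 18\right)}\right)\right)}{4} = - \frac{37 \left(- 6 \left(-5 + \left(2 - \frac{5}{2 \left(- \frac{37}{2}\right)}\right)\right)\right)}{4} = - \frac{37 \left(- 6 \left(-5 + \left(2 - - \frac{5}{37}\right)\right)\right)}{4} = - \frac{37 \left(- 6 \left(-5 + \left(2 + \frac{5}{37}\right)\right)\right)}{4} = - \frac{37 \left(- 6 \left(-5 + \frac{79}{37}\right)\right)}{4} = - \frac{37 \left(\left(-6\right) \left(- \frac{106}{37}\right)\right)}{4} = - \frac{37 \cdot \frac{636}{37}}{4} = \left(- \frac{1}{4}\right) 636 = -159$)
$\frac{1}{Y} = \frac{1}{-159} = - \frac{1}{159}$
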